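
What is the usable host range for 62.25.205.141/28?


Network: 62.25.205.128
Broadcast: 62.25.205.143
First usable = network + 1
Last usable = broadcast - 1
Range: 62.25.205.129 to 62.25.205.142


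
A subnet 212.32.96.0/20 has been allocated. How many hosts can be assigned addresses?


Host bits = 32 - 20 = 12
Total addresses = 2^12 = 4096
Usable = total - 2 (network and broadcast)
Usable hosts: 4094


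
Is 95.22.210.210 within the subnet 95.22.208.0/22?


Subnet network: 95.22.208.0
Test IP AND mask: 95.22.208.0
Yes, 95.22.210.210 is in 95.22.208.0/22


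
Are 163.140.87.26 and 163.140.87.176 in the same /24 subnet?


Mask: 255.255.255.0
163.140.87.26 AND mask = 163.140.87.0
163.140.87.176 AND mask = 163.140.87.0
Yes, same subnet (163.140.87.0)


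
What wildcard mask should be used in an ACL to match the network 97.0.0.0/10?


Subnet mask: 255.192.0.0
Wildcard = 255.255.255.255 - subnet mask
255 - 255 = 0
255 - 192 = 63
255 - 0 = 255
255 - 0 = 255
Wildcard: 0.63.255.255


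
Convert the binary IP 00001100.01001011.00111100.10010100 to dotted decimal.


00001100 = 12
01001011 = 75
00111100 = 60
10010100 = 148
IP: 12.75.60.148


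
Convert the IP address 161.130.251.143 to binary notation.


161 = 10100001
130 = 10000010
251 = 11111011
143 = 10001111
Binary: 10100001.10000010.11111011.10001111


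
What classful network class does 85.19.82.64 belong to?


First octet: 85
Binary: 01010101
0xxxxxxx -> Class A (1-126)
Class A, default mask 255.0.0.0 (/8)


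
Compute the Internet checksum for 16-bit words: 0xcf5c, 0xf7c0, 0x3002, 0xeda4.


Sum all words (with carry folding):
+ 0xcf5c = 0xcf5c
+ 0xf7c0 = 0xc71d
+ 0x3002 = 0xf71f
+ 0xeda4 = 0xe4c4
One's complement: ~0xe4c4
Checksum = 0x1b3b


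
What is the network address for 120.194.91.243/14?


IP:   01111000.11000010.01011011.11110011
Mask: 11111111.11111100.00000000.00000000
AND operation:
Net:  01111000.11000000.00000000.00000000
Network: 120.192.0.0/14


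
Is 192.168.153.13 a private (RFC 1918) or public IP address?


RFC 1918 private ranges:
  10.0.0.0/8 (10.0.0.0 - 10.255.255.255)
  172.16.0.0/12 (172.16.0.0 - 172.31.255.255)
  192.168.0.0/16 (192.168.0.0 - 192.168.255.255)
Private (in 192.168.0.0/16)


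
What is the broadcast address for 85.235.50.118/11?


Network: 85.224.0.0/11
Host bits = 21
Set all host bits to 1:
Broadcast: 85.255.255.255


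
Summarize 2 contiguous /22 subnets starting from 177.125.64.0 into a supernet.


Original prefix: /22
Number of subnets: 2 = 2^1
New prefix = 22 - 1 = 21
Supernet: 177.125.64.0/21


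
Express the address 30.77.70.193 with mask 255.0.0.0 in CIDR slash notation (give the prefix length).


Binary: 11111111.00000000.00000000.00000000
Count leading 1s
Prefix: /8


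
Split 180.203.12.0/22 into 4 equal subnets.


New prefix = 22 + 2 = 24
Each subnet has 256 addresses
  180.203.12.0/24
  180.203.13.0/24
  180.203.14.0/24
  180.203.15.0/24
Subnets: 180.203.12.0/24, 180.203.13.0/24, 180.203.14.0/24, 180.203.15.0/24


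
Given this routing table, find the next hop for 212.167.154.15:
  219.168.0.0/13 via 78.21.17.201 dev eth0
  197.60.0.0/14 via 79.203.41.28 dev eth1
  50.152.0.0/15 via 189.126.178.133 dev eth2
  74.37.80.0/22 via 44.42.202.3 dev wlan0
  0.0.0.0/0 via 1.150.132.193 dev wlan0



Longest prefix match for 212.167.154.15:
  /13 219.168.0.0: no
  /14 197.60.0.0: no
  /15 50.152.0.0: no
  /22 74.37.80.0: no
  /0 0.0.0.0: MATCH
Selected: next-hop 1.150.132.193 via wlan0 (matched /0)


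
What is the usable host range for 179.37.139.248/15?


Network: 179.36.0.0
Broadcast: 179.37.255.255
First usable = network + 1
Last usable = broadcast - 1
Range: 179.36.0.1 to 179.37.255.254


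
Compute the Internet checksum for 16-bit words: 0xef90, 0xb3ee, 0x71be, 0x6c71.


Sum all words (with carry folding):
+ 0xef90 = 0xef90
+ 0xb3ee = 0xa37f
+ 0x71be = 0x153e
+ 0x6c71 = 0x81af
One's complement: ~0x81af
Checksum = 0x7e50


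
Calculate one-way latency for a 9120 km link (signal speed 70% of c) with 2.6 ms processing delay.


Speed = 0.7 * 3e5 km/s = 210000 km/s
Propagation delay = 9120 / 210000 = 0.0434 s = 43.4286 ms
Processing delay = 2.6 ms
Total one-way latency = 46.0286 ms


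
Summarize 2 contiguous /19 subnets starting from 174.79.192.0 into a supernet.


Original prefix: /19
Number of subnets: 2 = 2^1
New prefix = 19 - 1 = 18
Supernet: 174.79.192.0/18


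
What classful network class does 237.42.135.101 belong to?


First octet: 237
Binary: 11101101
1110xxxx -> Class D (224-239)
Class D (multicast), default mask N/A


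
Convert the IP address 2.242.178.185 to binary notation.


2 = 00000010
242 = 11110010
178 = 10110010
185 = 10111001
Binary: 00000010.11110010.10110010.10111001


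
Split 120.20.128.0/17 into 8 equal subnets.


New prefix = 17 + 3 = 20
Each subnet has 4096 addresses
  120.20.128.0/20
  120.20.144.0/20
  120.20.160.0/20
  120.20.176.0/20
  120.20.192.0/20
  120.20.208.0/20
  120.20.224.0/20
  120.20.240.0/20
Subnets: 120.20.128.0/20, 120.20.144.0/20, 120.20.160.0/20, 120.20.176.0/20, 120.20.192.0/20, 120.20.208.0/20, 120.20.224.0/20, 120.20.240.0/20


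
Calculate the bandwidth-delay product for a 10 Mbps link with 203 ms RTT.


BDP = bandwidth * RTT
= 10 Mbps * 203 ms
= 10 * 1e6 * 203 / 1000 bits
= 2030000 bits
= 253750 bytes
= 247.8027 KB
BDP = 2030000 bits (253750 bytes)


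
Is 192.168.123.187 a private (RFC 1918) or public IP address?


RFC 1918 private ranges:
  10.0.0.0/8 (10.0.0.0 - 10.255.255.255)
  172.16.0.0/12 (172.16.0.0 - 172.31.255.255)
  192.168.0.0/16 (192.168.0.0 - 192.168.255.255)
Private (in 192.168.0.0/16)


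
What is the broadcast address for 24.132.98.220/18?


Network: 24.132.64.0/18
Host bits = 14
Set all host bits to 1:
Broadcast: 24.132.127.255


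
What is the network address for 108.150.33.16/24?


IP:   01101100.10010110.00100001.00010000
Mask: 11111111.11111111.11111111.00000000
AND operation:
Net:  01101100.10010110.00100001.00000000
Network: 108.150.33.0/24


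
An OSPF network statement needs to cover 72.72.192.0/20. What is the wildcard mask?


Subnet mask: 255.255.240.0
Wildcard = 255.255.255.255 - subnet mask
255 - 255 = 0
255 - 255 = 0
255 - 240 = 15
255 - 0 = 255
Wildcard: 0.0.15.255


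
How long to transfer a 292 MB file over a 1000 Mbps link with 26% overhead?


Effective throughput = 1000 * (1 - 26/100) = 740 Mbps
File size in Mb = 292 * 8 = 2336 Mb
Time = 2336 / 740
Time = 3.1568 seconds


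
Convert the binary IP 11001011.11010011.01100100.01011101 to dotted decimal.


11001011 = 203
11010011 = 211
01100100 = 100
01011101 = 93
IP: 203.211.100.93


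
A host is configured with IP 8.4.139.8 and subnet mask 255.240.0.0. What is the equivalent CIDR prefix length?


Binary: 11111111.11110000.00000000.00000000
Count leading 1s
Prefix: /12


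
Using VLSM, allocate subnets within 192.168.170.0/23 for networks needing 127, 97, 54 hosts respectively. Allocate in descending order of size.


127 hosts -> /24 (254 usable): 192.168.170.0/24
97 hosts -> /25 (126 usable): 192.168.171.0/25
54 hosts -> /26 (62 usable): 192.168.171.128/26
Allocation: 192.168.170.0/24 (127 hosts, 254 usable); 192.168.171.0/25 (97 hosts, 126 usable); 192.168.171.128/26 (54 hosts, 62 usable)


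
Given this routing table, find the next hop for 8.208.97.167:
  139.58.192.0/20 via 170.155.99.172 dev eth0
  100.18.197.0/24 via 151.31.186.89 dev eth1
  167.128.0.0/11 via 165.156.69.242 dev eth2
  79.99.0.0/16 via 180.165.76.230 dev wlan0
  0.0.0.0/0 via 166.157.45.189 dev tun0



Longest prefix match for 8.208.97.167:
  /20 139.58.192.0: no
  /24 100.18.197.0: no
  /11 167.128.0.0: no
  /16 79.99.0.0: no
  /0 0.0.0.0: MATCH
Selected: next-hop 166.157.45.189 via tun0 (matched /0)


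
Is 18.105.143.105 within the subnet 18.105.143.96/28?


Subnet network: 18.105.143.96
Test IP AND mask: 18.105.143.96
Yes, 18.105.143.105 is in 18.105.143.96/28


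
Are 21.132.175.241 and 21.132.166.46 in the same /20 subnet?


Mask: 255.255.240.0
21.132.175.241 AND mask = 21.132.160.0
21.132.166.46 AND mask = 21.132.160.0
Yes, same subnet (21.132.160.0)


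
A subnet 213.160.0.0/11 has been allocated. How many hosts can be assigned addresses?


Host bits = 32 - 11 = 21
Total addresses = 2^21 = 2097152
Usable = total - 2 (network and broadcast)
Usable hosts: 2097150


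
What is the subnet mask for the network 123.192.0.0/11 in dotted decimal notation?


/11 means 11 network bits, 21 host bits
Binary: 11111111111000000000000000000000
Mask: 255.224.0.0


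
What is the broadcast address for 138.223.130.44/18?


Network: 138.223.128.0/18
Host bits = 14
Set all host bits to 1:
Broadcast: 138.223.191.255


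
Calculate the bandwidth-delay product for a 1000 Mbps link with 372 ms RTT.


BDP = bandwidth * RTT
= 1000 Mbps * 372 ms
= 1000 * 1e6 * 372 / 1000 bits
= 372000000 bits
= 46500000 bytes
= 45410.1562 KB
BDP = 372000000 bits (46500000 bytes)


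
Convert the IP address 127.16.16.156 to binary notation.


127 = 01111111
16 = 00010000
16 = 00010000
156 = 10011100
Binary: 01111111.00010000.00010000.10011100


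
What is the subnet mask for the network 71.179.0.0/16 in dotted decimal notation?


/16 means 16 network bits, 16 host bits
Binary: 11111111111111110000000000000000
Mask: 255.255.0.0


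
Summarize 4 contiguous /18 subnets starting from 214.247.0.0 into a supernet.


Original prefix: /18
Number of subnets: 4 = 2^2
New prefix = 18 - 2 = 16
Supernet: 214.247.0.0/16


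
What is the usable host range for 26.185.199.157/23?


Network: 26.185.198.0
Broadcast: 26.185.199.255
First usable = network + 1
Last usable = broadcast - 1
Range: 26.185.198.1 to 26.185.199.254


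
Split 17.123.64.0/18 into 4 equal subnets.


New prefix = 18 + 2 = 20
Each subnet has 4096 addresses
  17.123.64.0/20
  17.123.80.0/20
  17.123.96.0/20
  17.123.112.0/20
Subnets: 17.123.64.0/20, 17.123.80.0/20, 17.123.96.0/20, 17.123.112.0/20


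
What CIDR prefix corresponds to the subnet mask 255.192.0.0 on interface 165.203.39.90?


Binary: 11111111.11000000.00000000.00000000
Count leading 1s
Prefix: /10


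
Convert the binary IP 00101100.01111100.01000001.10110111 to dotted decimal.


00101100 = 44
01111100 = 124
01000001 = 65
10110111 = 183
IP: 44.124.65.183


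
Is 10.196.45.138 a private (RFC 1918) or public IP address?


RFC 1918 private ranges:
  10.0.0.0/8 (10.0.0.0 - 10.255.255.255)
  172.16.0.0/12 (172.16.0.0 - 172.31.255.255)
  192.168.0.0/16 (192.168.0.0 - 192.168.255.255)
Private (in 10.0.0.0/8)


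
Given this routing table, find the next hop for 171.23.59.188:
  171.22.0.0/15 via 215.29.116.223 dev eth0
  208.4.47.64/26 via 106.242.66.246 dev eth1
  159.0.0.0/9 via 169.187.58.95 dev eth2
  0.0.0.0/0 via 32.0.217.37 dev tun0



Longest prefix match for 171.23.59.188:
  /15 171.22.0.0: MATCH
  /26 208.4.47.64: no
  /9 159.0.0.0: no
  /0 0.0.0.0: MATCH
Selected: next-hop 215.29.116.223 via eth0 (matched /15)


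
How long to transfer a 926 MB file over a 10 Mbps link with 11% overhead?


Effective throughput = 10 * (1 - 11/100) = 8.9 Mbps
File size in Mb = 926 * 8 = 7408 Mb
Time = 7408 / 8.9
Time = 832.3596 seconds


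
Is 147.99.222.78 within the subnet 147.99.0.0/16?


Subnet network: 147.99.0.0
Test IP AND mask: 147.99.0.0
Yes, 147.99.222.78 is in 147.99.0.0/16


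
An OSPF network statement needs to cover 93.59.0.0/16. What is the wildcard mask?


Subnet mask: 255.255.0.0
Wildcard = 255.255.255.255 - subnet mask
255 - 255 = 0
255 - 255 = 0
255 - 0 = 255
255 - 0 = 255
Wildcard: 0.0.255.255


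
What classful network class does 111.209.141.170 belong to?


First octet: 111
Binary: 01101111
0xxxxxxx -> Class A (1-126)
Class A, default mask 255.0.0.0 (/8)


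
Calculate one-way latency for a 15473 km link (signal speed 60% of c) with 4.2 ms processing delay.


Speed = 0.6 * 3e5 km/s = 180000 km/s
Propagation delay = 15473 / 180000 = 0.086 s = 85.9611 ms
Processing delay = 4.2 ms
Total one-way latency = 90.1611 ms


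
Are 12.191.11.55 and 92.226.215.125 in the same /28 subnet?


Mask: 255.255.255.240
12.191.11.55 AND mask = 12.191.11.48
92.226.215.125 AND mask = 92.226.215.112
No, different subnets (12.191.11.48 vs 92.226.215.112)


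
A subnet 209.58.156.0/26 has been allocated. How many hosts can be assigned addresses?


Host bits = 32 - 26 = 6
Total addresses = 2^6 = 64
Usable = total - 2 (network and broadcast)
Usable hosts: 62


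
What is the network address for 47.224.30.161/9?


IP:   00101111.11100000.00011110.10100001
Mask: 11111111.10000000.00000000.00000000
AND operation:
Net:  00101111.10000000.00000000.00000000
Network: 47.128.0.0/9


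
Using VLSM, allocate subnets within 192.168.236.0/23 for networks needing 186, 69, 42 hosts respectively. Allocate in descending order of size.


186 hosts -> /24 (254 usable): 192.168.236.0/24
69 hosts -> /25 (126 usable): 192.168.237.0/25
42 hosts -> /26 (62 usable): 192.168.237.128/26
Allocation: 192.168.236.0/24 (186 hosts, 254 usable); 192.168.237.0/25 (69 hosts, 126 usable); 192.168.237.128/26 (42 hosts, 62 usable)


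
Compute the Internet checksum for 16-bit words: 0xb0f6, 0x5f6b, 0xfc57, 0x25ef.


Sum all words (with carry folding):
+ 0xb0f6 = 0xb0f6
+ 0x5f6b = 0x1062
+ 0xfc57 = 0x0cba
+ 0x25ef = 0x32a9
One's complement: ~0x32a9
Checksum = 0xcd56


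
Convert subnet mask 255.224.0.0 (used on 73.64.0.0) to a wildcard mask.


Subnet mask: 255.224.0.0
Wildcard = 255.255.255.255 - subnet mask
255 - 255 = 0
255 - 224 = 31
255 - 0 = 255
255 - 0 = 255
Wildcard: 0.31.255.255


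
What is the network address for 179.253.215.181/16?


IP:   10110011.11111101.11010111.10110101
Mask: 11111111.11111111.00000000.00000000
AND operation:
Net:  10110011.11111101.00000000.00000000
Network: 179.253.0.0/16


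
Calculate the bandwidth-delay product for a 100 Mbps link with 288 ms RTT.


BDP = bandwidth * RTT
= 100 Mbps * 288 ms
= 100 * 1e6 * 288 / 1000 bits
= 28800000 bits
= 3600000 bytes
= 3515.625 KB
BDP = 28800000 bits (3600000 bytes)


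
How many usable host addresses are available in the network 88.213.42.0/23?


Host bits = 32 - 23 = 9
Total addresses = 2^9 = 512
Usable = total - 2 (network and broadcast)
Usable hosts: 510


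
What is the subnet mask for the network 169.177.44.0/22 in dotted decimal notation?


/22 means 22 network bits, 10 host bits
Binary: 11111111111111111111110000000000
Mask: 255.255.252.0


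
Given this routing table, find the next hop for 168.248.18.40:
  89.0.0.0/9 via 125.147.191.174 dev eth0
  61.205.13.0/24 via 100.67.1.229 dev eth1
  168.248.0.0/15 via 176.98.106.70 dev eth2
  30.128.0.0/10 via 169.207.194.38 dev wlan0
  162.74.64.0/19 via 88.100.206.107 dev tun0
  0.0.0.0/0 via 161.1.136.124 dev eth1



Longest prefix match for 168.248.18.40:
  /9 89.0.0.0: no
  /24 61.205.13.0: no
  /15 168.248.0.0: MATCH
  /10 30.128.0.0: no
  /19 162.74.64.0: no
  /0 0.0.0.0: MATCH
Selected: next-hop 176.98.106.70 via eth2 (matched /15)


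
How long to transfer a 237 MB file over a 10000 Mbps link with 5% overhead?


Effective throughput = 10000 * (1 - 5/100) = 9500 Mbps
File size in Mb = 237 * 8 = 1896 Mb
Time = 1896 / 9500
Time = 0.1996 seconds


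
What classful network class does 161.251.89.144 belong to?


First octet: 161
Binary: 10100001
10xxxxxx -> Class B (128-191)
Class B, default mask 255.255.0.0 (/16)


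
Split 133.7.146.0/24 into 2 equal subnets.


New prefix = 24 + 1 = 25
Each subnet has 128 addresses
  133.7.146.0/25
  133.7.146.128/25
Subnets: 133.7.146.0/25, 133.7.146.128/25


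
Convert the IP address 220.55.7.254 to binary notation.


220 = 11011100
55 = 00110111
7 = 00000111
254 = 11111110
Binary: 11011100.00110111.00000111.11111110


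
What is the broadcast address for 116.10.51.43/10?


Network: 116.0.0.0/10
Host bits = 22
Set all host bits to 1:
Broadcast: 116.63.255.255


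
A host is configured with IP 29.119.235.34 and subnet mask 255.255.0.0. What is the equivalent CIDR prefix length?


Binary: 11111111.11111111.00000000.00000000
Count leading 1s
Prefix: /16


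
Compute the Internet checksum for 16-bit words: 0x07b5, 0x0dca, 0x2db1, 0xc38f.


Sum all words (with carry folding):
+ 0x07b5 = 0x07b5
+ 0x0dca = 0x157f
+ 0x2db1 = 0x4330
+ 0xc38f = 0x06c0
One's complement: ~0x06c0
Checksum = 0xf93f


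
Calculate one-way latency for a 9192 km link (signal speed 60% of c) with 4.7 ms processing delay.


Speed = 0.6 * 3e5 km/s = 180000 km/s
Propagation delay = 9192 / 180000 = 0.0511 s = 51.0667 ms
Processing delay = 4.7 ms
Total one-way latency = 55.7667 ms


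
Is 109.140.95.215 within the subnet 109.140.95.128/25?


Subnet network: 109.140.95.128
Test IP AND mask: 109.140.95.128
Yes, 109.140.95.215 is in 109.140.95.128/25


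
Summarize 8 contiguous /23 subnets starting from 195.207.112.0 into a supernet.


Original prefix: /23
Number of subnets: 8 = 2^3
New prefix = 23 - 3 = 20
Supernet: 195.207.112.0/20


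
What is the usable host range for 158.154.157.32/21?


Network: 158.154.152.0
Broadcast: 158.154.159.255
First usable = network + 1
Last usable = broadcast - 1
Range: 158.154.152.1 to 158.154.159.254


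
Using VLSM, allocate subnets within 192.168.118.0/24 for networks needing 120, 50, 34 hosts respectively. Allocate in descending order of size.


120 hosts -> /25 (126 usable): 192.168.118.0/25
50 hosts -> /26 (62 usable): 192.168.118.128/26
34 hosts -> /26 (62 usable): 192.168.118.192/26
Allocation: 192.168.118.0/25 (120 hosts, 126 usable); 192.168.118.128/26 (50 hosts, 62 usable); 192.168.118.192/26 (34 hosts, 62 usable)


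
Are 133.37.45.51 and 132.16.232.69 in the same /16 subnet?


Mask: 255.255.0.0
133.37.45.51 AND mask = 133.37.0.0
132.16.232.69 AND mask = 132.16.0.0
No, different subnets (133.37.0.0 vs 132.16.0.0)


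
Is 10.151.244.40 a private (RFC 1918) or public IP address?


RFC 1918 private ranges:
  10.0.0.0/8 (10.0.0.0 - 10.255.255.255)
  172.16.0.0/12 (172.16.0.0 - 172.31.255.255)
  192.168.0.0/16 (192.168.0.0 - 192.168.255.255)
Private (in 10.0.0.0/8)


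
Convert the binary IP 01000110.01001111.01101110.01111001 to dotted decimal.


01000110 = 70
01001111 = 79
01101110 = 110
01111001 = 121
IP: 70.79.110.121


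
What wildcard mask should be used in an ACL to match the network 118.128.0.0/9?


Subnet mask: 255.128.0.0
Wildcard = 255.255.255.255 - subnet mask
255 - 255 = 0
255 - 128 = 127
255 - 0 = 255
255 - 0 = 255
Wildcard: 0.127.255.255


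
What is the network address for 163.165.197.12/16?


IP:   10100011.10100101.11000101.00001100
Mask: 11111111.11111111.00000000.00000000
AND operation:
Net:  10100011.10100101.00000000.00000000
Network: 163.165.0.0/16


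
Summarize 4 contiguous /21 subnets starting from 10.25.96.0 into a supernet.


Original prefix: /21
Number of subnets: 4 = 2^2
New prefix = 21 - 2 = 19
Supernet: 10.25.96.0/19


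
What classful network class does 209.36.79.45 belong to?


First octet: 209
Binary: 11010001
110xxxxx -> Class C (192-223)
Class C, default mask 255.255.255.0 (/24)


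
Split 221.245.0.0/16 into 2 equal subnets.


New prefix = 16 + 1 = 17
Each subnet has 32768 addresses
  221.245.0.0/17
  221.245.128.0/17
Subnets: 221.245.0.0/17, 221.245.128.0/17


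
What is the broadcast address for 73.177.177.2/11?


Network: 73.160.0.0/11
Host bits = 21
Set all host bits to 1:
Broadcast: 73.191.255.255


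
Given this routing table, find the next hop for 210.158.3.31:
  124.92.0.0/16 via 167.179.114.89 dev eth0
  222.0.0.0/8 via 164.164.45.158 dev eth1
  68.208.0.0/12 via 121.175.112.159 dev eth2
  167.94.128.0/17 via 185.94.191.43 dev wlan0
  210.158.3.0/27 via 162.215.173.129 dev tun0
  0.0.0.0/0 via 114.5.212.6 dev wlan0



Longest prefix match for 210.158.3.31:
  /16 124.92.0.0: no
  /8 222.0.0.0: no
  /12 68.208.0.0: no
  /17 167.94.128.0: no
  /27 210.158.3.0: MATCH
  /0 0.0.0.0: MATCH
Selected: next-hop 162.215.173.129 via tun0 (matched /27)


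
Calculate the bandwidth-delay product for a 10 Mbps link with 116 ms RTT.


BDP = bandwidth * RTT
= 10 Mbps * 116 ms
= 10 * 1e6 * 116 / 1000 bits
= 1160000 bits
= 145000 bytes
= 141.6016 KB
BDP = 1160000 bits (145000 bytes)


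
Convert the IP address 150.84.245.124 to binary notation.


150 = 10010110
84 = 01010100
245 = 11110101
124 = 01111100
Binary: 10010110.01010100.11110101.01111100


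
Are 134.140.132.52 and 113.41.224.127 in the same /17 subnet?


Mask: 255.255.128.0
134.140.132.52 AND mask = 134.140.128.0
113.41.224.127 AND mask = 113.41.128.0
No, different subnets (134.140.128.0 vs 113.41.128.0)


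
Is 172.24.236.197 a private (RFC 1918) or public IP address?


RFC 1918 private ranges:
  10.0.0.0/8 (10.0.0.0 - 10.255.255.255)
  172.16.0.0/12 (172.16.0.0 - 172.31.255.255)
  192.168.0.0/16 (192.168.0.0 - 192.168.255.255)
Private (in 172.16.0.0/12)


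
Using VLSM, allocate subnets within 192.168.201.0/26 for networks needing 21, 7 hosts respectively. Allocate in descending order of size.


21 hosts -> /27 (30 usable): 192.168.201.0/27
7 hosts -> /28 (14 usable): 192.168.201.32/28
Allocation: 192.168.201.0/27 (21 hosts, 30 usable); 192.168.201.32/28 (7 hosts, 14 usable)


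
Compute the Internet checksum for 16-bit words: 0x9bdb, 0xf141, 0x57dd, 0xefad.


Sum all words (with carry folding):
+ 0x9bdb = 0x9bdb
+ 0xf141 = 0x8d1d
+ 0x57dd = 0xe4fa
+ 0xefad = 0xd4a8
One's complement: ~0xd4a8
Checksum = 0x2b57


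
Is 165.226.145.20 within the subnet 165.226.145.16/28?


Subnet network: 165.226.145.16
Test IP AND mask: 165.226.145.16
Yes, 165.226.145.20 is in 165.226.145.16/28


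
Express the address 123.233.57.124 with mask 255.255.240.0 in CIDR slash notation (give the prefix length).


Binary: 11111111.11111111.11110000.00000000
Count leading 1s
Prefix: /20


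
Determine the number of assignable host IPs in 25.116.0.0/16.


Host bits = 32 - 16 = 16
Total addresses = 2^16 = 65536
Usable = total - 2 (network and broadcast)
Usable hosts: 65534


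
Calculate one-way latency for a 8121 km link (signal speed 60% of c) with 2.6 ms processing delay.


Speed = 0.6 * 3e5 km/s = 180000 km/s
Propagation delay = 8121 / 180000 = 0.0451 s = 45.1167 ms
Processing delay = 2.6 ms
Total one-way latency = 47.7167 ms


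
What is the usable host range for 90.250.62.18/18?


Network: 90.250.0.0
Broadcast: 90.250.63.255
First usable = network + 1
Last usable = broadcast - 1
Range: 90.250.0.1 to 90.250.63.254


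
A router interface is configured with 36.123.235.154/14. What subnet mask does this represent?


/14 means 14 network bits, 18 host bits
Binary: 11111111111111000000000000000000
Mask: 255.252.0.0


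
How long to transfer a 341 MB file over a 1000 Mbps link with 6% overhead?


Effective throughput = 1000 * (1 - 6/100) = 940 Mbps
File size in Mb = 341 * 8 = 2728 Mb
Time = 2728 / 940
Time = 2.9021 seconds


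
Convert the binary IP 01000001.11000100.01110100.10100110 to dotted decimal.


01000001 = 65
11000100 = 196
01110100 = 116
10100110 = 166
IP: 65.196.116.166


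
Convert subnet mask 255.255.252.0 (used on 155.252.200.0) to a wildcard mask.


Subnet mask: 255.255.252.0
Wildcard = 255.255.255.255 - subnet mask
255 - 255 = 0
255 - 255 = 0
255 - 252 = 3
255 - 0 = 255
Wildcard: 0.0.3.255


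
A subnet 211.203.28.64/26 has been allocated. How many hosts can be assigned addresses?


Host bits = 32 - 26 = 6
Total addresses = 2^6 = 64
Usable = total - 2 (network and broadcast)
Usable hosts: 62


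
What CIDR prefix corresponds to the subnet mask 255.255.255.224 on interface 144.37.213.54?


Binary: 11111111.11111111.11111111.11100000
Count leading 1s
Prefix: /27


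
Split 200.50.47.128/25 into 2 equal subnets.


New prefix = 25 + 1 = 26
Each subnet has 64 addresses
  200.50.47.128/26
  200.50.47.192/26
Subnets: 200.50.47.128/26, 200.50.47.192/26


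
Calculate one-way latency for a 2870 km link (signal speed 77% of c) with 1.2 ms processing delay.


Speed = 0.77 * 3e5 km/s = 231000 km/s
Propagation delay = 2870 / 231000 = 0.0124 s = 12.4242 ms
Processing delay = 1.2 ms
Total one-way latency = 13.6242 ms


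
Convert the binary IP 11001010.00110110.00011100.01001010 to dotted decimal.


11001010 = 202
00110110 = 54
00011100 = 28
01001010 = 74
IP: 202.54.28.74


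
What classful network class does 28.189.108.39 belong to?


First octet: 28
Binary: 00011100
0xxxxxxx -> Class A (1-126)
Class A, default mask 255.0.0.0 (/8)


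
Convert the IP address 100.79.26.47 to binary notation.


100 = 01100100
79 = 01001111
26 = 00011010
47 = 00101111
Binary: 01100100.01001111.00011010.00101111


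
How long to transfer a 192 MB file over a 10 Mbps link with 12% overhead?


Effective throughput = 10 * (1 - 12/100) = 8.8 Mbps
File size in Mb = 192 * 8 = 1536 Mb
Time = 1536 / 8.8
Time = 174.5455 seconds


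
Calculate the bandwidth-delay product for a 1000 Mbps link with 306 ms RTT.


BDP = bandwidth * RTT
= 1000 Mbps * 306 ms
= 1000 * 1e6 * 306 / 1000 bits
= 306000000 bits
= 38250000 bytes
= 37353.5156 KB
BDP = 306000000 bits (38250000 bytes)


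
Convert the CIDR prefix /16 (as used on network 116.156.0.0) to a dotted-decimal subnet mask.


/16 means 16 network bits, 16 host bits
Binary: 11111111111111110000000000000000
Mask: 255.255.0.0


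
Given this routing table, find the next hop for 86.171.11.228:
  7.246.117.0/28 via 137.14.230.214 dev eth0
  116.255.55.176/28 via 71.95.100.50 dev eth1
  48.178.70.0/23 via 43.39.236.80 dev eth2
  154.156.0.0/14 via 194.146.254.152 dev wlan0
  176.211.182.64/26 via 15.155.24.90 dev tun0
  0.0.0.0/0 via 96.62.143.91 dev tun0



Longest prefix match for 86.171.11.228:
  /28 7.246.117.0: no
  /28 116.255.55.176: no
  /23 48.178.70.0: no
  /14 154.156.0.0: no
  /26 176.211.182.64: no
  /0 0.0.0.0: MATCH
Selected: next-hop 96.62.143.91 via tun0 (matched /0)


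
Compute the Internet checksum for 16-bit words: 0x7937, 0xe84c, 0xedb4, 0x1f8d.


Sum all words (with carry folding):
+ 0x7937 = 0x7937
+ 0xe84c = 0x6184
+ 0xedb4 = 0x4f39
+ 0x1f8d = 0x6ec6
One's complement: ~0x6ec6
Checksum = 0x9139


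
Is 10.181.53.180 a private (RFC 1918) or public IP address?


RFC 1918 private ranges:
  10.0.0.0/8 (10.0.0.0 - 10.255.255.255)
  172.16.0.0/12 (172.16.0.0 - 172.31.255.255)
  192.168.0.0/16 (192.168.0.0 - 192.168.255.255)
Private (in 10.0.0.0/8)


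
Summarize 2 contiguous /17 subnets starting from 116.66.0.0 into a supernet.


Original prefix: /17
Number of subnets: 2 = 2^1
New prefix = 17 - 1 = 16
Supernet: 116.66.0.0/16


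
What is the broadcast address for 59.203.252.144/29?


Network: 59.203.252.144/29
Host bits = 3
Set all host bits to 1:
Broadcast: 59.203.252.151


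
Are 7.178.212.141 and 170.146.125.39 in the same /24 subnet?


Mask: 255.255.255.0
7.178.212.141 AND mask = 7.178.212.0
170.146.125.39 AND mask = 170.146.125.0
No, different subnets (7.178.212.0 vs 170.146.125.0)


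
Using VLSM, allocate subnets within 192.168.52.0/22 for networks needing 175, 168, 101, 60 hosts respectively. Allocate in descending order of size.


175 hosts -> /24 (254 usable): 192.168.52.0/24
168 hosts -> /24 (254 usable): 192.168.53.0/24
101 hosts -> /25 (126 usable): 192.168.54.0/25
60 hosts -> /26 (62 usable): 192.168.54.128/26
Allocation: 192.168.52.0/24 (175 hosts, 254 usable); 192.168.53.0/24 (168 hosts, 254 usable); 192.168.54.0/25 (101 hosts, 126 usable); 192.168.54.128/26 (60 hosts, 62 usable)


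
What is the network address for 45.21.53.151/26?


IP:   00101101.00010101.00110101.10010111
Mask: 11111111.11111111.11111111.11000000
AND operation:
Net:  00101101.00010101.00110101.10000000
Network: 45.21.53.128/26


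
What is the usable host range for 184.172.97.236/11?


Network: 184.160.0.0
Broadcast: 184.191.255.255
First usable = network + 1
Last usable = broadcast - 1
Range: 184.160.0.1 to 184.191.255.254


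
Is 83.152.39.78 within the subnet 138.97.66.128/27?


Subnet network: 138.97.66.128
Test IP AND mask: 83.152.39.64
No, 83.152.39.78 is not in 138.97.66.128/27


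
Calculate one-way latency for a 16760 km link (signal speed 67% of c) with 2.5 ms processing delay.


Speed = 0.67 * 3e5 km/s = 201000 km/s
Propagation delay = 16760 / 201000 = 0.0834 s = 83.3831 ms
Processing delay = 2.5 ms
Total one-way latency = 85.8831 ms


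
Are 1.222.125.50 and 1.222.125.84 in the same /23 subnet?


Mask: 255.255.254.0
1.222.125.50 AND mask = 1.222.124.0
1.222.125.84 AND mask = 1.222.124.0
Yes, same subnet (1.222.124.0)


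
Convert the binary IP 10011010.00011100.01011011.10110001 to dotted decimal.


10011010 = 154
00011100 = 28
01011011 = 91
10110001 = 177
IP: 154.28.91.177


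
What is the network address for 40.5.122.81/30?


IP:   00101000.00000101.01111010.01010001
Mask: 11111111.11111111.11111111.11111100
AND operation:
Net:  00101000.00000101.01111010.01010000
Network: 40.5.122.80/30


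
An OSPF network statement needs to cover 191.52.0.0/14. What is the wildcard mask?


Subnet mask: 255.252.0.0
Wildcard = 255.255.255.255 - subnet mask
255 - 255 = 0
255 - 252 = 3
255 - 0 = 255
255 - 0 = 255
Wildcard: 0.3.255.255


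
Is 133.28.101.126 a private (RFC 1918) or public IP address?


RFC 1918 private ranges:
  10.0.0.0/8 (10.0.0.0 - 10.255.255.255)
  172.16.0.0/12 (172.16.0.0 - 172.31.255.255)
  192.168.0.0/16 (192.168.0.0 - 192.168.255.255)
Public (not in any RFC 1918 range)


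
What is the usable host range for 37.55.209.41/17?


Network: 37.55.128.0
Broadcast: 37.55.255.255
First usable = network + 1
Last usable = broadcast - 1
Range: 37.55.128.1 to 37.55.255.254


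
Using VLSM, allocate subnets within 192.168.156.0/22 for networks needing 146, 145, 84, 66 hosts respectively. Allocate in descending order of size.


146 hosts -> /24 (254 usable): 192.168.156.0/24
145 hosts -> /24 (254 usable): 192.168.157.0/24
84 hosts -> /25 (126 usable): 192.168.158.0/25
66 hosts -> /25 (126 usable): 192.168.158.128/25
Allocation: 192.168.156.0/24 (146 hosts, 254 usable); 192.168.157.0/24 (145 hosts, 254 usable); 192.168.158.0/25 (84 hosts, 126 usable); 192.168.158.128/25 (66 hosts, 126 usable)


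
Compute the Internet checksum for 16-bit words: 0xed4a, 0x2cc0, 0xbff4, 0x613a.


Sum all words (with carry folding):
+ 0xed4a = 0xed4a
+ 0x2cc0 = 0x1a0b
+ 0xbff4 = 0xd9ff
+ 0x613a = 0x3b3a
One's complement: ~0x3b3a
Checksum = 0xc4c5


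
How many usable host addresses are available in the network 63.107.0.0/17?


Host bits = 32 - 17 = 15
Total addresses = 2^15 = 32768
Usable = total - 2 (network and broadcast)
Usable hosts: 32766


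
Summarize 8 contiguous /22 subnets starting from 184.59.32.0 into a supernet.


Original prefix: /22
Number of subnets: 8 = 2^3
New prefix = 22 - 3 = 19
Supernet: 184.59.32.0/19


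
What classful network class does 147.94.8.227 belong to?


First octet: 147
Binary: 10010011
10xxxxxx -> Class B (128-191)
Class B, default mask 255.255.0.0 (/16)


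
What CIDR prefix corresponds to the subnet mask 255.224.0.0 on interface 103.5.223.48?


Binary: 11111111.11100000.00000000.00000000
Count leading 1s
Prefix: /11


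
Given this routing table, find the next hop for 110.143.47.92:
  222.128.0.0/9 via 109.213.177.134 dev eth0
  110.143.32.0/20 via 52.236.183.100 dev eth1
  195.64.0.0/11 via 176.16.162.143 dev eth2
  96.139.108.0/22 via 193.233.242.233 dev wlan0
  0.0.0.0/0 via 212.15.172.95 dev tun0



Longest prefix match for 110.143.47.92:
  /9 222.128.0.0: no
  /20 110.143.32.0: MATCH
  /11 195.64.0.0: no
  /22 96.139.108.0: no
  /0 0.0.0.0: MATCH
Selected: next-hop 52.236.183.100 via eth1 (matched /20)


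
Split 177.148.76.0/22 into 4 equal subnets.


New prefix = 22 + 2 = 24
Each subnet has 256 addresses
  177.148.76.0/24
  177.148.77.0/24
  177.148.78.0/24
  177.148.79.0/24
Subnets: 177.148.76.0/24, 177.148.77.0/24, 177.148.78.0/24, 177.148.79.0/24


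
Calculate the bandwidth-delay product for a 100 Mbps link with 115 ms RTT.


BDP = bandwidth * RTT
= 100 Mbps * 115 ms
= 100 * 1e6 * 115 / 1000 bits
= 11500000 bits
= 1437500 bytes
= 1403.8086 KB
BDP = 11500000 bits (1437500 bytes)


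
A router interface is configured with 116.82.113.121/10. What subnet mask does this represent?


/10 means 10 network bits, 22 host bits
Binary: 11111111110000000000000000000000
Mask: 255.192.0.0


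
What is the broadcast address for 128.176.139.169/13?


Network: 128.176.0.0/13
Host bits = 19
Set all host bits to 1:
Broadcast: 128.183.255.255


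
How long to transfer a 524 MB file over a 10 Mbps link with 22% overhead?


Effective throughput = 10 * (1 - 22/100) = 7.8 Mbps
File size in Mb = 524 * 8 = 4192 Mb
Time = 4192 / 7.8
Time = 537.4359 seconds


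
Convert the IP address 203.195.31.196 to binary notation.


203 = 11001011
195 = 11000011
31 = 00011111
196 = 11000100
Binary: 11001011.11000011.00011111.11000100


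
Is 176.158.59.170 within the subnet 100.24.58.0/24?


Subnet network: 100.24.58.0
Test IP AND mask: 176.158.59.0
No, 176.158.59.170 is not in 100.24.58.0/24


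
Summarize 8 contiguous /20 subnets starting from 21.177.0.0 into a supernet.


Original prefix: /20
Number of subnets: 8 = 2^3
New prefix = 20 - 3 = 17
Supernet: 21.177.0.0/17


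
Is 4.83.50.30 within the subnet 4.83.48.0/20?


Subnet network: 4.83.48.0
Test IP AND mask: 4.83.48.0
Yes, 4.83.50.30 is in 4.83.48.0/20


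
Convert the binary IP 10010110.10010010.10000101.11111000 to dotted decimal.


10010110 = 150
10010010 = 146
10000101 = 133
11111000 = 248
IP: 150.146.133.248


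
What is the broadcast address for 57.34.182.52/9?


Network: 57.0.0.0/9
Host bits = 23
Set all host bits to 1:
Broadcast: 57.127.255.255


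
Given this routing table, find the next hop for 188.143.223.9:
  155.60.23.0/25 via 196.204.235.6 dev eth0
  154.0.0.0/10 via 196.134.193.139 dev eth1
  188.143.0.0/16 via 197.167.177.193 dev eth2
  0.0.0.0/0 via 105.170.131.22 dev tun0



Longest prefix match for 188.143.223.9:
  /25 155.60.23.0: no
  /10 154.0.0.0: no
  /16 188.143.0.0: MATCH
  /0 0.0.0.0: MATCH
Selected: next-hop 197.167.177.193 via eth2 (matched /16)


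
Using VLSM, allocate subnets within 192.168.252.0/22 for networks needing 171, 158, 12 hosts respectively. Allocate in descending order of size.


171 hosts -> /24 (254 usable): 192.168.252.0/24
158 hosts -> /24 (254 usable): 192.168.253.0/24
12 hosts -> /28 (14 usable): 192.168.254.0/28
Allocation: 192.168.252.0/24 (171 hosts, 254 usable); 192.168.253.0/24 (158 hosts, 254 usable); 192.168.254.0/28 (12 hosts, 14 usable)


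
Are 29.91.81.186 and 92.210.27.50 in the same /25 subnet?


Mask: 255.255.255.128
29.91.81.186 AND mask = 29.91.81.128
92.210.27.50 AND mask = 92.210.27.0
No, different subnets (29.91.81.128 vs 92.210.27.0)


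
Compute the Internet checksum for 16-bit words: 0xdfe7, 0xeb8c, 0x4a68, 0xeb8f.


Sum all words (with carry folding):
+ 0xdfe7 = 0xdfe7
+ 0xeb8c = 0xcb74
+ 0x4a68 = 0x15dd
+ 0xeb8f = 0x016d
One's complement: ~0x016d
Checksum = 0xfe92


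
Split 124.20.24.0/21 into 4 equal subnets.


New prefix = 21 + 2 = 23
Each subnet has 512 addresses
  124.20.24.0/23
  124.20.26.0/23
  124.20.28.0/23
  124.20.30.0/23
Subnets: 124.20.24.0/23, 124.20.26.0/23, 124.20.28.0/23, 124.20.30.0/23


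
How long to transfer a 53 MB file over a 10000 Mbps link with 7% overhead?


Effective throughput = 10000 * (1 - 7/100) = 9300 Mbps
File size in Mb = 53 * 8 = 424 Mb
Time = 424 / 9300
Time = 0.0456 seconds


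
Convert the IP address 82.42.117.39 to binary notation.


82 = 01010010
42 = 00101010
117 = 01110101
39 = 00100111
Binary: 01010010.00101010.01110101.00100111


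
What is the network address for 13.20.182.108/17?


IP:   00001101.00010100.10110110.01101100
Mask: 11111111.11111111.10000000.00000000
AND operation:
Net:  00001101.00010100.10000000.00000000
Network: 13.20.128.0/17


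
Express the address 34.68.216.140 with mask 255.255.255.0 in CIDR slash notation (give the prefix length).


Binary: 11111111.11111111.11111111.00000000
Count leading 1s
Prefix: /24


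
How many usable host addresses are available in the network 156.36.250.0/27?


Host bits = 32 - 27 = 5
Total addresses = 2^5 = 32
Usable = total - 2 (network and broadcast)
Usable hosts: 30


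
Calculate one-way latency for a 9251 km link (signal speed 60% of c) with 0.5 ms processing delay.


Speed = 0.6 * 3e5 km/s = 180000 km/s
Propagation delay = 9251 / 180000 = 0.0514 s = 51.3944 ms
Processing delay = 0.5 ms
Total one-way latency = 51.8944 ms


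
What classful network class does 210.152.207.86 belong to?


First octet: 210
Binary: 11010010
110xxxxx -> Class C (192-223)
Class C, default mask 255.255.255.0 (/24)


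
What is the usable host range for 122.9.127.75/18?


Network: 122.9.64.0
Broadcast: 122.9.127.255
First usable = network + 1
Last usable = broadcast - 1
Range: 122.9.64.1 to 122.9.127.254


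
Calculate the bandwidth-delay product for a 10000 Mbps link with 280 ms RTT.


BDP = bandwidth * RTT
= 10000 Mbps * 280 ms
= 10000 * 1e6 * 280 / 1000 bits
= 2800000000 bits
= 350000000 bytes
= 341796.875 KB
BDP = 2800000000 bits (350000000 bytes)


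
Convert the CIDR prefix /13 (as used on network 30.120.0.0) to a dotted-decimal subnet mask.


/13 means 13 network bits, 19 host bits
Binary: 11111111111110000000000000000000
Mask: 255.248.0.0


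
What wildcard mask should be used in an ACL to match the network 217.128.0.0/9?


Subnet mask: 255.128.0.0
Wildcard = 255.255.255.255 - subnet mask
255 - 255 = 0
255 - 128 = 127
255 - 0 = 255
255 - 0 = 255
Wildcard: 0.127.255.255


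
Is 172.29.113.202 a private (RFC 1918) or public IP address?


RFC 1918 private ranges:
  10.0.0.0/8 (10.0.0.0 - 10.255.255.255)
  172.16.0.0/12 (172.16.0.0 - 172.31.255.255)
  192.168.0.0/16 (192.168.0.0 - 192.168.255.255)
Private (in 172.16.0.0/12)


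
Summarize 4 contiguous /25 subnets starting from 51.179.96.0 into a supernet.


Original prefix: /25
Number of subnets: 4 = 2^2
New prefix = 25 - 2 = 23
Supernet: 51.179.96.0/23


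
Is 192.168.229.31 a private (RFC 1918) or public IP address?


RFC 1918 private ranges:
  10.0.0.0/8 (10.0.0.0 - 10.255.255.255)
  172.16.0.0/12 (172.16.0.0 - 172.31.255.255)
  192.168.0.0/16 (192.168.0.0 - 192.168.255.255)
Private (in 192.168.0.0/16)


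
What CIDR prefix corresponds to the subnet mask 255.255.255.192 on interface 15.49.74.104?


Binary: 11111111.11111111.11111111.11000000
Count leading 1s
Prefix: /26


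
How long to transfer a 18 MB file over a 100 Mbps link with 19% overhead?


Effective throughput = 100 * (1 - 19/100) = 81 Mbps
File size in Mb = 18 * 8 = 144 Mb
Time = 144 / 81
Time = 1.7778 seconds


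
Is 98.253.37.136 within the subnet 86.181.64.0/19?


Subnet network: 86.181.64.0
Test IP AND mask: 98.253.32.0
No, 98.253.37.136 is not in 86.181.64.0/19


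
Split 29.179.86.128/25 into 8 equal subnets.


New prefix = 25 + 3 = 28
Each subnet has 16 addresses
  29.179.86.128/28
  29.179.86.144/28
  29.179.86.160/28
  29.179.86.176/28
  29.179.86.192/28
  29.179.86.208/28
  29.179.86.224/28
  29.179.86.240/28
Subnets: 29.179.86.128/28, 29.179.86.144/28, 29.179.86.160/28, 29.179.86.176/28, 29.179.86.192/28, 29.179.86.208/28, 29.179.86.224/28, 29.179.86.240/28


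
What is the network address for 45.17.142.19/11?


IP:   00101101.00010001.10001110.00010011
Mask: 11111111.11100000.00000000.00000000
AND operation:
Net:  00101101.00000000.00000000.00000000
Network: 45.0.0.0/11
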